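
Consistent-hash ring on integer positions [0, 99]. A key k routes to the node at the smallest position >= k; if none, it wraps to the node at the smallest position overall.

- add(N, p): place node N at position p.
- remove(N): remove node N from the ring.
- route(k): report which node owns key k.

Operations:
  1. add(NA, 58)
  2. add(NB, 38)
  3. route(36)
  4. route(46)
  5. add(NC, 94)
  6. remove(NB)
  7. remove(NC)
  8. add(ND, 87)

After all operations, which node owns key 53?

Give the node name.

Answer: NA

Derivation:
Op 1: add NA@58 -> ring=[58:NA]
Op 2: add NB@38 -> ring=[38:NB,58:NA]
Op 3: route key 36: smallest pos >= 36 is 38 -> NB
Op 4: route key 46: smallest pos >= 46 is 58 -> NA
Op 5: add NC@94 -> ring=[38:NB,58:NA,94:NC]
Op 6: remove NB -> ring=[58:NA,94:NC]
Op 7: remove NC -> ring=[58:NA]
Op 8: add ND@87 -> ring=[58:NA,87:ND]
Final route key 53: smallest pos >= 53 is 58 -> NA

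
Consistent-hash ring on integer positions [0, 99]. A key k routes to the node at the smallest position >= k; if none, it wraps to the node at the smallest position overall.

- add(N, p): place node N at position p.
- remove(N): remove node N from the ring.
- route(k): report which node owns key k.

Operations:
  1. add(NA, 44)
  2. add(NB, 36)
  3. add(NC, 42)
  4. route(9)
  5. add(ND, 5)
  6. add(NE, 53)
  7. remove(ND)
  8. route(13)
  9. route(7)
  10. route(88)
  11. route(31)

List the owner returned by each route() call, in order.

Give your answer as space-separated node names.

Op 1: add NA@44 -> ring=[44:NA]
Op 2: add NB@36 -> ring=[36:NB,44:NA]
Op 3: add NC@42 -> ring=[36:NB,42:NC,44:NA]
Op 4: route key 9: smallest pos >= 9 is 36 -> NB
Op 5: add ND@5 -> ring=[5:ND,36:NB,42:NC,44:NA]
Op 6: add NE@53 -> ring=[5:ND,36:NB,42:NC,44:NA,53:NE]
Op 7: remove ND -> ring=[36:NB,42:NC,44:NA,53:NE]
Op 8: route key 13: smallest pos >= 13 is 36 -> NB
Op 9: route key 7: smallest pos >= 7 is 36 -> NB
Op 10: route key 88: none >= 88, wrap to smallest pos 36 -> NB
Op 11: route key 31: smallest pos >= 31 is 36 -> NB

Answer: NB NB NB NB NB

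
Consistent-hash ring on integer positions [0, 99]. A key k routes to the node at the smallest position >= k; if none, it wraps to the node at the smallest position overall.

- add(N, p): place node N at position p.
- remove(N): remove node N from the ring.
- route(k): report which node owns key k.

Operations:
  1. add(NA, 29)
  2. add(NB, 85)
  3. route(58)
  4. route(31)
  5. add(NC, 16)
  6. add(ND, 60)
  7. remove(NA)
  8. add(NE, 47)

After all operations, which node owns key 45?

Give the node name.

Op 1: add NA@29 -> ring=[29:NA]
Op 2: add NB@85 -> ring=[29:NA,85:NB]
Op 3: route key 58: smallest pos >= 58 is 85 -> NB
Op 4: route key 31: smallest pos >= 31 is 85 -> NB
Op 5: add NC@16 -> ring=[16:NC,29:NA,85:NB]
Op 6: add ND@60 -> ring=[16:NC,29:NA,60:ND,85:NB]
Op 7: remove NA -> ring=[16:NC,60:ND,85:NB]
Op 8: add NE@47 -> ring=[16:NC,47:NE,60:ND,85:NB]
Final route key 45: smallest pos >= 45 is 47 -> NE

Answer: NE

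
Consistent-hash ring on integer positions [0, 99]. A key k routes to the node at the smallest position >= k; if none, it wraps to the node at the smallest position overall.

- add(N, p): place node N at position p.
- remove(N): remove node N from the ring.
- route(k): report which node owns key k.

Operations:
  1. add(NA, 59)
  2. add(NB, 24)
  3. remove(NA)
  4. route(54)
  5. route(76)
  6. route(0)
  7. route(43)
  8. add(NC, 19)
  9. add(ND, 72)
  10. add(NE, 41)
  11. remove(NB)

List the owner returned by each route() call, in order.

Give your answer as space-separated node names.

Op 1: add NA@59 -> ring=[59:NA]
Op 2: add NB@24 -> ring=[24:NB,59:NA]
Op 3: remove NA -> ring=[24:NB]
Op 4: route key 54: none >= 54, wrap to smallest pos 24 -> NB
Op 5: route key 76: none >= 76, wrap to smallest pos 24 -> NB
Op 6: route key 0: smallest pos >= 0 is 24 -> NB
Op 7: route key 43: none >= 43, wrap to smallest pos 24 -> NB
Op 8: add NC@19 -> ring=[19:NC,24:NB]
Op 9: add ND@72 -> ring=[19:NC,24:NB,72:ND]
Op 10: add NE@41 -> ring=[19:NC,24:NB,41:NE,72:ND]
Op 11: remove NB -> ring=[19:NC,41:NE,72:ND]

Answer: NB NB NB NB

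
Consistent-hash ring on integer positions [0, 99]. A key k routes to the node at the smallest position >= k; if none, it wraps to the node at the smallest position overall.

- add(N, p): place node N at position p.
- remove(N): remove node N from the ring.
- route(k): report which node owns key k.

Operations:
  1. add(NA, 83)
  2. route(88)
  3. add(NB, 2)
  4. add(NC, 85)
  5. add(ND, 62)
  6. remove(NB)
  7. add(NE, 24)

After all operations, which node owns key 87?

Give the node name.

Op 1: add NA@83 -> ring=[83:NA]
Op 2: route key 88: none >= 88, wrap to smallest pos 83 -> NA
Op 3: add NB@2 -> ring=[2:NB,83:NA]
Op 4: add NC@85 -> ring=[2:NB,83:NA,85:NC]
Op 5: add ND@62 -> ring=[2:NB,62:ND,83:NA,85:NC]
Op 6: remove NB -> ring=[62:ND,83:NA,85:NC]
Op 7: add NE@24 -> ring=[24:NE,62:ND,83:NA,85:NC]
Final route key 87: none >= 87, wrap to smallest pos 24 -> NE

Answer: NE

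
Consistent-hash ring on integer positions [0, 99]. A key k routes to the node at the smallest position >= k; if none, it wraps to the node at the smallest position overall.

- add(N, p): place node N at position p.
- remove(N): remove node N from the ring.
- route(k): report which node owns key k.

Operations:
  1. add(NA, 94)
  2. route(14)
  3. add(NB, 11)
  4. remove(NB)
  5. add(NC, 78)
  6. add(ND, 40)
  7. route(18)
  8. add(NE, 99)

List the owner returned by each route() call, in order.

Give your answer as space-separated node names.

Answer: NA ND

Derivation:
Op 1: add NA@94 -> ring=[94:NA]
Op 2: route key 14: smallest pos >= 14 is 94 -> NA
Op 3: add NB@11 -> ring=[11:NB,94:NA]
Op 4: remove NB -> ring=[94:NA]
Op 5: add NC@78 -> ring=[78:NC,94:NA]
Op 6: add ND@40 -> ring=[40:ND,78:NC,94:NA]
Op 7: route key 18: smallest pos >= 18 is 40 -> ND
Op 8: add NE@99 -> ring=[40:ND,78:NC,94:NA,99:NE]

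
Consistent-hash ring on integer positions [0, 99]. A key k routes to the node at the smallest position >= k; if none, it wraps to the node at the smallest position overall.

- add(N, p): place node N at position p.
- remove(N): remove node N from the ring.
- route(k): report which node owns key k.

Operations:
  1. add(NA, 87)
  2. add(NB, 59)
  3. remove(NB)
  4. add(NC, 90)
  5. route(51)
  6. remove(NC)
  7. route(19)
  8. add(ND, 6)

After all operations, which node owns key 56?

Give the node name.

Op 1: add NA@87 -> ring=[87:NA]
Op 2: add NB@59 -> ring=[59:NB,87:NA]
Op 3: remove NB -> ring=[87:NA]
Op 4: add NC@90 -> ring=[87:NA,90:NC]
Op 5: route key 51: smallest pos >= 51 is 87 -> NA
Op 6: remove NC -> ring=[87:NA]
Op 7: route key 19: smallest pos >= 19 is 87 -> NA
Op 8: add ND@6 -> ring=[6:ND,87:NA]
Final route key 56: smallest pos >= 56 is 87 -> NA

Answer: NA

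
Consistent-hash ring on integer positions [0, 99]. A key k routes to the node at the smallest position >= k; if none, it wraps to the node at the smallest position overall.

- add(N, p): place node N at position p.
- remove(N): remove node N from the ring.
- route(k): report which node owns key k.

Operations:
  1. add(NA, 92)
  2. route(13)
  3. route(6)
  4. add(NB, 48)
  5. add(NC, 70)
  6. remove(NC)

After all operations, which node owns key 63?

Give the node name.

Answer: NA

Derivation:
Op 1: add NA@92 -> ring=[92:NA]
Op 2: route key 13: smallest pos >= 13 is 92 -> NA
Op 3: route key 6: smallest pos >= 6 is 92 -> NA
Op 4: add NB@48 -> ring=[48:NB,92:NA]
Op 5: add NC@70 -> ring=[48:NB,70:NC,92:NA]
Op 6: remove NC -> ring=[48:NB,92:NA]
Final route key 63: smallest pos >= 63 is 92 -> NA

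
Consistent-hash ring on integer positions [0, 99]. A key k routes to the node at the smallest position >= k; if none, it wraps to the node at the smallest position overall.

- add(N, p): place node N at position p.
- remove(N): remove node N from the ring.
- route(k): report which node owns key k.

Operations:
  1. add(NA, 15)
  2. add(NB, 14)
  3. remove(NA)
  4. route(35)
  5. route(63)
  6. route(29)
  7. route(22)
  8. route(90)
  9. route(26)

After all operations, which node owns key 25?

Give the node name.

Op 1: add NA@15 -> ring=[15:NA]
Op 2: add NB@14 -> ring=[14:NB,15:NA]
Op 3: remove NA -> ring=[14:NB]
Op 4: route key 35: none >= 35, wrap to smallest pos 14 -> NB
Op 5: route key 63: none >= 63, wrap to smallest pos 14 -> NB
Op 6: route key 29: none >= 29, wrap to smallest pos 14 -> NB
Op 7: route key 22: none >= 22, wrap to smallest pos 14 -> NB
Op 8: route key 90: none >= 90, wrap to smallest pos 14 -> NB
Op 9: route key 26: none >= 26, wrap to smallest pos 14 -> NB
Final route key 25: none >= 25, wrap to smallest pos 14 -> NB

Answer: NB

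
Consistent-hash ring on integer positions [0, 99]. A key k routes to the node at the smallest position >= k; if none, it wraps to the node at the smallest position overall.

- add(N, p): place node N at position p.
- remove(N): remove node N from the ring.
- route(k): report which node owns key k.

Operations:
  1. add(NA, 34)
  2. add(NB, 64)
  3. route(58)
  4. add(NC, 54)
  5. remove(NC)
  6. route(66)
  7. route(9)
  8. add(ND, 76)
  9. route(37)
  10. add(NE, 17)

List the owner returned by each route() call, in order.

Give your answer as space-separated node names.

Op 1: add NA@34 -> ring=[34:NA]
Op 2: add NB@64 -> ring=[34:NA,64:NB]
Op 3: route key 58: smallest pos >= 58 is 64 -> NB
Op 4: add NC@54 -> ring=[34:NA,54:NC,64:NB]
Op 5: remove NC -> ring=[34:NA,64:NB]
Op 6: route key 66: none >= 66, wrap to smallest pos 34 -> NA
Op 7: route key 9: smallest pos >= 9 is 34 -> NA
Op 8: add ND@76 -> ring=[34:NA,64:NB,76:ND]
Op 9: route key 37: smallest pos >= 37 is 64 -> NB
Op 10: add NE@17 -> ring=[17:NE,34:NA,64:NB,76:ND]

Answer: NB NA NA NB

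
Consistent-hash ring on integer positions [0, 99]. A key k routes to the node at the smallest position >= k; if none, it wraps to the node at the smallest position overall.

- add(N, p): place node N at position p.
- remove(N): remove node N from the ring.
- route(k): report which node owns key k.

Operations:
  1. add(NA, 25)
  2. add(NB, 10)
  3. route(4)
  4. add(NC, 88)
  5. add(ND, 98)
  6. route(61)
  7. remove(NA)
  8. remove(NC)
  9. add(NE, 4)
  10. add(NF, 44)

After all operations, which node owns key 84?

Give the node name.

Op 1: add NA@25 -> ring=[25:NA]
Op 2: add NB@10 -> ring=[10:NB,25:NA]
Op 3: route key 4: smallest pos >= 4 is 10 -> NB
Op 4: add NC@88 -> ring=[10:NB,25:NA,88:NC]
Op 5: add ND@98 -> ring=[10:NB,25:NA,88:NC,98:ND]
Op 6: route key 61: smallest pos >= 61 is 88 -> NC
Op 7: remove NA -> ring=[10:NB,88:NC,98:ND]
Op 8: remove NC -> ring=[10:NB,98:ND]
Op 9: add NE@4 -> ring=[4:NE,10:NB,98:ND]
Op 10: add NF@44 -> ring=[4:NE,10:NB,44:NF,98:ND]
Final route key 84: smallest pos >= 84 is 98 -> ND

Answer: ND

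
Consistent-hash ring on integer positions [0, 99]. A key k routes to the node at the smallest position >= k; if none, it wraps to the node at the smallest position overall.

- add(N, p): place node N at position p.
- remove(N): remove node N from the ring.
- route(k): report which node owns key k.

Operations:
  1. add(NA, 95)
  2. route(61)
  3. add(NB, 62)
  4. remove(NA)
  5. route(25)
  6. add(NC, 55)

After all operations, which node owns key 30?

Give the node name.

Answer: NC

Derivation:
Op 1: add NA@95 -> ring=[95:NA]
Op 2: route key 61: smallest pos >= 61 is 95 -> NA
Op 3: add NB@62 -> ring=[62:NB,95:NA]
Op 4: remove NA -> ring=[62:NB]
Op 5: route key 25: smallest pos >= 25 is 62 -> NB
Op 6: add NC@55 -> ring=[55:NC,62:NB]
Final route key 30: smallest pos >= 30 is 55 -> NC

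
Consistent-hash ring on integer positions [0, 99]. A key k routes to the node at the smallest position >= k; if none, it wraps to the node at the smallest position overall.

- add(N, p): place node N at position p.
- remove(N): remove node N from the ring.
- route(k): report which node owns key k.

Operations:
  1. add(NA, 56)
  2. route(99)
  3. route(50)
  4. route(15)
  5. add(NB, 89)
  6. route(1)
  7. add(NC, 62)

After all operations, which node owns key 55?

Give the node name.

Answer: NA

Derivation:
Op 1: add NA@56 -> ring=[56:NA]
Op 2: route key 99: none >= 99, wrap to smallest pos 56 -> NA
Op 3: route key 50: smallest pos >= 50 is 56 -> NA
Op 4: route key 15: smallest pos >= 15 is 56 -> NA
Op 5: add NB@89 -> ring=[56:NA,89:NB]
Op 6: route key 1: smallest pos >= 1 is 56 -> NA
Op 7: add NC@62 -> ring=[56:NA,62:NC,89:NB]
Final route key 55: smallest pos >= 55 is 56 -> NA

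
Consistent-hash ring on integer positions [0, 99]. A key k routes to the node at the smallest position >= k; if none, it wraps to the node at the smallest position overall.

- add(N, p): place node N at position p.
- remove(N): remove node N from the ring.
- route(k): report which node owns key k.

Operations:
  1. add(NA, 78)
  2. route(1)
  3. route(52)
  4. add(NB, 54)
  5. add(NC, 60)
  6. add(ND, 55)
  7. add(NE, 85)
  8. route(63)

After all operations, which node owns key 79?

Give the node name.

Op 1: add NA@78 -> ring=[78:NA]
Op 2: route key 1: smallest pos >= 1 is 78 -> NA
Op 3: route key 52: smallest pos >= 52 is 78 -> NA
Op 4: add NB@54 -> ring=[54:NB,78:NA]
Op 5: add NC@60 -> ring=[54:NB,60:NC,78:NA]
Op 6: add ND@55 -> ring=[54:NB,55:ND,60:NC,78:NA]
Op 7: add NE@85 -> ring=[54:NB,55:ND,60:NC,78:NA,85:NE]
Op 8: route key 63: smallest pos >= 63 is 78 -> NA
Final route key 79: smallest pos >= 79 is 85 -> NE

Answer: NE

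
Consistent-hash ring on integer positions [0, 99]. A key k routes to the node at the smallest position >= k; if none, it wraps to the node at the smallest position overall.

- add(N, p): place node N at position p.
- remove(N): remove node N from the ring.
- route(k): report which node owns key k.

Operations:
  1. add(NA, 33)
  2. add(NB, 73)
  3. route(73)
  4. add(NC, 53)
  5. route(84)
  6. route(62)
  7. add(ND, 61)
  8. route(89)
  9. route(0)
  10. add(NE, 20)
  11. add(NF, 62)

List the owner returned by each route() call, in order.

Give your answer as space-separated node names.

Answer: NB NA NB NA NA

Derivation:
Op 1: add NA@33 -> ring=[33:NA]
Op 2: add NB@73 -> ring=[33:NA,73:NB]
Op 3: route key 73: smallest pos >= 73 is 73 -> NB
Op 4: add NC@53 -> ring=[33:NA,53:NC,73:NB]
Op 5: route key 84: none >= 84, wrap to smallest pos 33 -> NA
Op 6: route key 62: smallest pos >= 62 is 73 -> NB
Op 7: add ND@61 -> ring=[33:NA,53:NC,61:ND,73:NB]
Op 8: route key 89: none >= 89, wrap to smallest pos 33 -> NA
Op 9: route key 0: smallest pos >= 0 is 33 -> NA
Op 10: add NE@20 -> ring=[20:NE,33:NA,53:NC,61:ND,73:NB]
Op 11: add NF@62 -> ring=[20:NE,33:NA,53:NC,61:ND,62:NF,73:NB]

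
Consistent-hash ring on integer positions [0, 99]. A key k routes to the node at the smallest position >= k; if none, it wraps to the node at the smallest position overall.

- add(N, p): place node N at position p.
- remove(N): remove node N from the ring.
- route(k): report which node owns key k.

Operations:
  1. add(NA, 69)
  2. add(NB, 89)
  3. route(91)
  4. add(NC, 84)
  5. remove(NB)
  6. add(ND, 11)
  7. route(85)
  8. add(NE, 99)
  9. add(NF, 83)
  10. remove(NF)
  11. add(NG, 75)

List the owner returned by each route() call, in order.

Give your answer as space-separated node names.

Op 1: add NA@69 -> ring=[69:NA]
Op 2: add NB@89 -> ring=[69:NA,89:NB]
Op 3: route key 91: none >= 91, wrap to smallest pos 69 -> NA
Op 4: add NC@84 -> ring=[69:NA,84:NC,89:NB]
Op 5: remove NB -> ring=[69:NA,84:NC]
Op 6: add ND@11 -> ring=[11:ND,69:NA,84:NC]
Op 7: route key 85: none >= 85, wrap to smallest pos 11 -> ND
Op 8: add NE@99 -> ring=[11:ND,69:NA,84:NC,99:NE]
Op 9: add NF@83 -> ring=[11:ND,69:NA,83:NF,84:NC,99:NE]
Op 10: remove NF -> ring=[11:ND,69:NA,84:NC,99:NE]
Op 11: add NG@75 -> ring=[11:ND,69:NA,75:NG,84:NC,99:NE]

Answer: NA ND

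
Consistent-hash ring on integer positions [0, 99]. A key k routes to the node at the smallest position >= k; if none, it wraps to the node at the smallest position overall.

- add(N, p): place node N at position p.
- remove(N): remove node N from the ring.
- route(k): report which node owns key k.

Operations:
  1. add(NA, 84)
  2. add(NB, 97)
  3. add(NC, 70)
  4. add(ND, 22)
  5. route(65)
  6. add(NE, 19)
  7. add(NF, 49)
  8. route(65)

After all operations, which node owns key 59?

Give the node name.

Op 1: add NA@84 -> ring=[84:NA]
Op 2: add NB@97 -> ring=[84:NA,97:NB]
Op 3: add NC@70 -> ring=[70:NC,84:NA,97:NB]
Op 4: add ND@22 -> ring=[22:ND,70:NC,84:NA,97:NB]
Op 5: route key 65: smallest pos >= 65 is 70 -> NC
Op 6: add NE@19 -> ring=[19:NE,22:ND,70:NC,84:NA,97:NB]
Op 7: add NF@49 -> ring=[19:NE,22:ND,49:NF,70:NC,84:NA,97:NB]
Op 8: route key 65: smallest pos >= 65 is 70 -> NC
Final route key 59: smallest pos >= 59 is 70 -> NC

Answer: NC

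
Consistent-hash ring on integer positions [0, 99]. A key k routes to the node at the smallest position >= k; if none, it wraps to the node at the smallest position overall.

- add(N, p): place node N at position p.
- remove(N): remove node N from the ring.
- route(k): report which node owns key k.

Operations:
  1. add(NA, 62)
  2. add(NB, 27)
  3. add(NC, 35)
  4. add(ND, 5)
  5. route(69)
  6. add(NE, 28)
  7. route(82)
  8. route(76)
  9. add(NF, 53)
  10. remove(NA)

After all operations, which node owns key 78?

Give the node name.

Answer: ND

Derivation:
Op 1: add NA@62 -> ring=[62:NA]
Op 2: add NB@27 -> ring=[27:NB,62:NA]
Op 3: add NC@35 -> ring=[27:NB,35:NC,62:NA]
Op 4: add ND@5 -> ring=[5:ND,27:NB,35:NC,62:NA]
Op 5: route key 69: none >= 69, wrap to smallest pos 5 -> ND
Op 6: add NE@28 -> ring=[5:ND,27:NB,28:NE,35:NC,62:NA]
Op 7: route key 82: none >= 82, wrap to smallest pos 5 -> ND
Op 8: route key 76: none >= 76, wrap to smallest pos 5 -> ND
Op 9: add NF@53 -> ring=[5:ND,27:NB,28:NE,35:NC,53:NF,62:NA]
Op 10: remove NA -> ring=[5:ND,27:NB,28:NE,35:NC,53:NF]
Final route key 78: none >= 78, wrap to smallest pos 5 -> ND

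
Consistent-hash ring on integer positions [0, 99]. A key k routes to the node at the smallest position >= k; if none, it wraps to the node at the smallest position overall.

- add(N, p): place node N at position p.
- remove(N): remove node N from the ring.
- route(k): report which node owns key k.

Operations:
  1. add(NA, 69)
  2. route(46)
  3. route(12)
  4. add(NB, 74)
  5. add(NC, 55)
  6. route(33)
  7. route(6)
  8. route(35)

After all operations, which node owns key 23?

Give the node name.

Answer: NC

Derivation:
Op 1: add NA@69 -> ring=[69:NA]
Op 2: route key 46: smallest pos >= 46 is 69 -> NA
Op 3: route key 12: smallest pos >= 12 is 69 -> NA
Op 4: add NB@74 -> ring=[69:NA,74:NB]
Op 5: add NC@55 -> ring=[55:NC,69:NA,74:NB]
Op 6: route key 33: smallest pos >= 33 is 55 -> NC
Op 7: route key 6: smallest pos >= 6 is 55 -> NC
Op 8: route key 35: smallest pos >= 35 is 55 -> NC
Final route key 23: smallest pos >= 23 is 55 -> NC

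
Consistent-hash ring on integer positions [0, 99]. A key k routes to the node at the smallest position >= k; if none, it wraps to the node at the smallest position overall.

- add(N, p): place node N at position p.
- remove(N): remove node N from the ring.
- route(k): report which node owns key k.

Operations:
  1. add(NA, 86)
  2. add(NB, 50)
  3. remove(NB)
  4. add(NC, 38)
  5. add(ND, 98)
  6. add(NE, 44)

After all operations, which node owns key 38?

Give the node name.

Answer: NC

Derivation:
Op 1: add NA@86 -> ring=[86:NA]
Op 2: add NB@50 -> ring=[50:NB,86:NA]
Op 3: remove NB -> ring=[86:NA]
Op 4: add NC@38 -> ring=[38:NC,86:NA]
Op 5: add ND@98 -> ring=[38:NC,86:NA,98:ND]
Op 6: add NE@44 -> ring=[38:NC,44:NE,86:NA,98:ND]
Final route key 38: smallest pos >= 38 is 38 -> NC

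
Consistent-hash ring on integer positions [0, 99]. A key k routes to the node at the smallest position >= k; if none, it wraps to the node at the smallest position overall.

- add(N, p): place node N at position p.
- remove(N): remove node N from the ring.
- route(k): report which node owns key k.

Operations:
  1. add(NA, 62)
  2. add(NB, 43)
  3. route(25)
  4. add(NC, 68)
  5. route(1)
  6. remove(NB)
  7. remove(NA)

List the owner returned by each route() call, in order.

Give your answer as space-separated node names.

Answer: NB NB

Derivation:
Op 1: add NA@62 -> ring=[62:NA]
Op 2: add NB@43 -> ring=[43:NB,62:NA]
Op 3: route key 25: smallest pos >= 25 is 43 -> NB
Op 4: add NC@68 -> ring=[43:NB,62:NA,68:NC]
Op 5: route key 1: smallest pos >= 1 is 43 -> NB
Op 6: remove NB -> ring=[62:NA,68:NC]
Op 7: remove NA -> ring=[68:NC]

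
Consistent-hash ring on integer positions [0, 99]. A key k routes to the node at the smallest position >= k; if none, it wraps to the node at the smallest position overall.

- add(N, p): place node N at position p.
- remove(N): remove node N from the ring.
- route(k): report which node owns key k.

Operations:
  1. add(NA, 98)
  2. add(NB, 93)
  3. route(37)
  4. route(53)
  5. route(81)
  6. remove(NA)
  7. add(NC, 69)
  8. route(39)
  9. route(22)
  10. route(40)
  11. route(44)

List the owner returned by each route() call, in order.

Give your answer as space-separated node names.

Op 1: add NA@98 -> ring=[98:NA]
Op 2: add NB@93 -> ring=[93:NB,98:NA]
Op 3: route key 37: smallest pos >= 37 is 93 -> NB
Op 4: route key 53: smallest pos >= 53 is 93 -> NB
Op 5: route key 81: smallest pos >= 81 is 93 -> NB
Op 6: remove NA -> ring=[93:NB]
Op 7: add NC@69 -> ring=[69:NC,93:NB]
Op 8: route key 39: smallest pos >= 39 is 69 -> NC
Op 9: route key 22: smallest pos >= 22 is 69 -> NC
Op 10: route key 40: smallest pos >= 40 is 69 -> NC
Op 11: route key 44: smallest pos >= 44 is 69 -> NC

Answer: NB NB NB NC NC NC NC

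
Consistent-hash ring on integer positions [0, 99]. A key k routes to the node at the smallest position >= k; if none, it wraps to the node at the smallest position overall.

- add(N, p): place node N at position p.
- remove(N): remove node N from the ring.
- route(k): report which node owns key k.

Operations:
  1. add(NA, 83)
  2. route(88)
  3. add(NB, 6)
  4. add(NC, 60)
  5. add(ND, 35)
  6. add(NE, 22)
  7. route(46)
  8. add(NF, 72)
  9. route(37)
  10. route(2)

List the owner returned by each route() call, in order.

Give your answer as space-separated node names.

Op 1: add NA@83 -> ring=[83:NA]
Op 2: route key 88: none >= 88, wrap to smallest pos 83 -> NA
Op 3: add NB@6 -> ring=[6:NB,83:NA]
Op 4: add NC@60 -> ring=[6:NB,60:NC,83:NA]
Op 5: add ND@35 -> ring=[6:NB,35:ND,60:NC,83:NA]
Op 6: add NE@22 -> ring=[6:NB,22:NE,35:ND,60:NC,83:NA]
Op 7: route key 46: smallest pos >= 46 is 60 -> NC
Op 8: add NF@72 -> ring=[6:NB,22:NE,35:ND,60:NC,72:NF,83:NA]
Op 9: route key 37: smallest pos >= 37 is 60 -> NC
Op 10: route key 2: smallest pos >= 2 is 6 -> NB

Answer: NA NC NC NB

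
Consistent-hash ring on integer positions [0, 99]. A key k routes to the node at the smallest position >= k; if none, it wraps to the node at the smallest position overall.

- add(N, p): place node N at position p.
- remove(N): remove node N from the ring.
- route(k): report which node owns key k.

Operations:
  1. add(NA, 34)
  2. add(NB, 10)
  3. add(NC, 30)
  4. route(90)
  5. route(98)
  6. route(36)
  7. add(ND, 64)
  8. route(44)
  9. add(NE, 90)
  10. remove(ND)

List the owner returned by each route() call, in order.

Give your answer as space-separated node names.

Answer: NB NB NB ND

Derivation:
Op 1: add NA@34 -> ring=[34:NA]
Op 2: add NB@10 -> ring=[10:NB,34:NA]
Op 3: add NC@30 -> ring=[10:NB,30:NC,34:NA]
Op 4: route key 90: none >= 90, wrap to smallest pos 10 -> NB
Op 5: route key 98: none >= 98, wrap to smallest pos 10 -> NB
Op 6: route key 36: none >= 36, wrap to smallest pos 10 -> NB
Op 7: add ND@64 -> ring=[10:NB,30:NC,34:NA,64:ND]
Op 8: route key 44: smallest pos >= 44 is 64 -> ND
Op 9: add NE@90 -> ring=[10:NB,30:NC,34:NA,64:ND,90:NE]
Op 10: remove ND -> ring=[10:NB,30:NC,34:NA,90:NE]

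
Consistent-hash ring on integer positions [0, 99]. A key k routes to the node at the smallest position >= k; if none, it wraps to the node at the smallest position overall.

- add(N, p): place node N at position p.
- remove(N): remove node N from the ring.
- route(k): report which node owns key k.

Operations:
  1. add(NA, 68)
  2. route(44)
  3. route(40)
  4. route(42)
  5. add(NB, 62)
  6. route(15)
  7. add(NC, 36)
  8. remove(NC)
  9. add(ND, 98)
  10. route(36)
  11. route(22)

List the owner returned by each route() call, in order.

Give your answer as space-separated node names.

Op 1: add NA@68 -> ring=[68:NA]
Op 2: route key 44: smallest pos >= 44 is 68 -> NA
Op 3: route key 40: smallest pos >= 40 is 68 -> NA
Op 4: route key 42: smallest pos >= 42 is 68 -> NA
Op 5: add NB@62 -> ring=[62:NB,68:NA]
Op 6: route key 15: smallest pos >= 15 is 62 -> NB
Op 7: add NC@36 -> ring=[36:NC,62:NB,68:NA]
Op 8: remove NC -> ring=[62:NB,68:NA]
Op 9: add ND@98 -> ring=[62:NB,68:NA,98:ND]
Op 10: route key 36: smallest pos >= 36 is 62 -> NB
Op 11: route key 22: smallest pos >= 22 is 62 -> NB

Answer: NA NA NA NB NB NB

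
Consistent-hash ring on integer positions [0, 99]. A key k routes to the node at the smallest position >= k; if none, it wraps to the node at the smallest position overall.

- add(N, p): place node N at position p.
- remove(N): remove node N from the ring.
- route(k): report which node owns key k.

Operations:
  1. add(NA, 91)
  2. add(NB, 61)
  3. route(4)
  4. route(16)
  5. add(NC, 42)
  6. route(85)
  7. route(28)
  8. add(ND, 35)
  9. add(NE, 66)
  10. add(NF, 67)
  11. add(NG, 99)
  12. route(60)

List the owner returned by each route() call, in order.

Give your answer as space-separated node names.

Op 1: add NA@91 -> ring=[91:NA]
Op 2: add NB@61 -> ring=[61:NB,91:NA]
Op 3: route key 4: smallest pos >= 4 is 61 -> NB
Op 4: route key 16: smallest pos >= 16 is 61 -> NB
Op 5: add NC@42 -> ring=[42:NC,61:NB,91:NA]
Op 6: route key 85: smallest pos >= 85 is 91 -> NA
Op 7: route key 28: smallest pos >= 28 is 42 -> NC
Op 8: add ND@35 -> ring=[35:ND,42:NC,61:NB,91:NA]
Op 9: add NE@66 -> ring=[35:ND,42:NC,61:NB,66:NE,91:NA]
Op 10: add NF@67 -> ring=[35:ND,42:NC,61:NB,66:NE,67:NF,91:NA]
Op 11: add NG@99 -> ring=[35:ND,42:NC,61:NB,66:NE,67:NF,91:NA,99:NG]
Op 12: route key 60: smallest pos >= 60 is 61 -> NB

Answer: NB NB NA NC NB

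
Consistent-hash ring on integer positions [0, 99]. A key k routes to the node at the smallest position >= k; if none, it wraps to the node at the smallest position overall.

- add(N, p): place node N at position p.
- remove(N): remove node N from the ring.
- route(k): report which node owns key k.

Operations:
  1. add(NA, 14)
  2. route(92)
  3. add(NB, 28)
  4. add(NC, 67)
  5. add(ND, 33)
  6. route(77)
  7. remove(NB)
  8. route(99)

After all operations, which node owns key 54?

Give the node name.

Op 1: add NA@14 -> ring=[14:NA]
Op 2: route key 92: none >= 92, wrap to smallest pos 14 -> NA
Op 3: add NB@28 -> ring=[14:NA,28:NB]
Op 4: add NC@67 -> ring=[14:NA,28:NB,67:NC]
Op 5: add ND@33 -> ring=[14:NA,28:NB,33:ND,67:NC]
Op 6: route key 77: none >= 77, wrap to smallest pos 14 -> NA
Op 7: remove NB -> ring=[14:NA,33:ND,67:NC]
Op 8: route key 99: none >= 99, wrap to smallest pos 14 -> NA
Final route key 54: smallest pos >= 54 is 67 -> NC

Answer: NC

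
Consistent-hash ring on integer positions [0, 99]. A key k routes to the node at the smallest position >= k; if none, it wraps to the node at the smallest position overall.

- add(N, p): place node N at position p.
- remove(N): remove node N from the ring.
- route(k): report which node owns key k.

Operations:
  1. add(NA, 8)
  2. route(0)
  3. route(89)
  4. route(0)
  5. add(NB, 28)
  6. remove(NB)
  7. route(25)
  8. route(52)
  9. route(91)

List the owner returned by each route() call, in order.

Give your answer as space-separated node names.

Answer: NA NA NA NA NA NA

Derivation:
Op 1: add NA@8 -> ring=[8:NA]
Op 2: route key 0: smallest pos >= 0 is 8 -> NA
Op 3: route key 89: none >= 89, wrap to smallest pos 8 -> NA
Op 4: route key 0: smallest pos >= 0 is 8 -> NA
Op 5: add NB@28 -> ring=[8:NA,28:NB]
Op 6: remove NB -> ring=[8:NA]
Op 7: route key 25: none >= 25, wrap to smallest pos 8 -> NA
Op 8: route key 52: none >= 52, wrap to smallest pos 8 -> NA
Op 9: route key 91: none >= 91, wrap to smallest pos 8 -> NA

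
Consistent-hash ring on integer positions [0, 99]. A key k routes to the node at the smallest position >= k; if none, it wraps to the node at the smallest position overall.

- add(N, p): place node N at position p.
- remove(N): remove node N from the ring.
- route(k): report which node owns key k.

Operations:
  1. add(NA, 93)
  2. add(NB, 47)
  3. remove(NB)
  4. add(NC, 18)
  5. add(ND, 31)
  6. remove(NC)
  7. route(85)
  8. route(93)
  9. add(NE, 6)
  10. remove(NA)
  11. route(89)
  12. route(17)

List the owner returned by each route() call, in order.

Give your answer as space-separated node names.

Op 1: add NA@93 -> ring=[93:NA]
Op 2: add NB@47 -> ring=[47:NB,93:NA]
Op 3: remove NB -> ring=[93:NA]
Op 4: add NC@18 -> ring=[18:NC,93:NA]
Op 5: add ND@31 -> ring=[18:NC,31:ND,93:NA]
Op 6: remove NC -> ring=[31:ND,93:NA]
Op 7: route key 85: smallest pos >= 85 is 93 -> NA
Op 8: route key 93: smallest pos >= 93 is 93 -> NA
Op 9: add NE@6 -> ring=[6:NE,31:ND,93:NA]
Op 10: remove NA -> ring=[6:NE,31:ND]
Op 11: route key 89: none >= 89, wrap to smallest pos 6 -> NE
Op 12: route key 17: smallest pos >= 17 is 31 -> ND

Answer: NA NA NE ND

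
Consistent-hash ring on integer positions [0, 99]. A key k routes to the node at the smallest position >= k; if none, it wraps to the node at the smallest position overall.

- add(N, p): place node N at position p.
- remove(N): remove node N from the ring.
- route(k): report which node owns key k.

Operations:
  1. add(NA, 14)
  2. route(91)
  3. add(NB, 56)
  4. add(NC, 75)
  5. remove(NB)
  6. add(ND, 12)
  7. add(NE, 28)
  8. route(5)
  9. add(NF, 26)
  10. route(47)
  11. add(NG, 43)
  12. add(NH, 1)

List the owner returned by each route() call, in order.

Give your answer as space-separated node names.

Answer: NA ND NC

Derivation:
Op 1: add NA@14 -> ring=[14:NA]
Op 2: route key 91: none >= 91, wrap to smallest pos 14 -> NA
Op 3: add NB@56 -> ring=[14:NA,56:NB]
Op 4: add NC@75 -> ring=[14:NA,56:NB,75:NC]
Op 5: remove NB -> ring=[14:NA,75:NC]
Op 6: add ND@12 -> ring=[12:ND,14:NA,75:NC]
Op 7: add NE@28 -> ring=[12:ND,14:NA,28:NE,75:NC]
Op 8: route key 5: smallest pos >= 5 is 12 -> ND
Op 9: add NF@26 -> ring=[12:ND,14:NA,26:NF,28:NE,75:NC]
Op 10: route key 47: smallest pos >= 47 is 75 -> NC
Op 11: add NG@43 -> ring=[12:ND,14:NA,26:NF,28:NE,43:NG,75:NC]
Op 12: add NH@1 -> ring=[1:NH,12:ND,14:NA,26:NF,28:NE,43:NG,75:NC]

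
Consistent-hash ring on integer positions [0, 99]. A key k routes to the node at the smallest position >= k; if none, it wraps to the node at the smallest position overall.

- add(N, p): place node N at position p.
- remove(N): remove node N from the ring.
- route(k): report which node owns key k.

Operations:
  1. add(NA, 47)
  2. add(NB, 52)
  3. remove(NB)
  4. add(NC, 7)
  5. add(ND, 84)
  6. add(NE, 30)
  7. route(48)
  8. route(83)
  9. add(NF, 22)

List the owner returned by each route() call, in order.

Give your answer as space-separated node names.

Op 1: add NA@47 -> ring=[47:NA]
Op 2: add NB@52 -> ring=[47:NA,52:NB]
Op 3: remove NB -> ring=[47:NA]
Op 4: add NC@7 -> ring=[7:NC,47:NA]
Op 5: add ND@84 -> ring=[7:NC,47:NA,84:ND]
Op 6: add NE@30 -> ring=[7:NC,30:NE,47:NA,84:ND]
Op 7: route key 48: smallest pos >= 48 is 84 -> ND
Op 8: route key 83: smallest pos >= 83 is 84 -> ND
Op 9: add NF@22 -> ring=[7:NC,22:NF,30:NE,47:NA,84:ND]

Answer: ND ND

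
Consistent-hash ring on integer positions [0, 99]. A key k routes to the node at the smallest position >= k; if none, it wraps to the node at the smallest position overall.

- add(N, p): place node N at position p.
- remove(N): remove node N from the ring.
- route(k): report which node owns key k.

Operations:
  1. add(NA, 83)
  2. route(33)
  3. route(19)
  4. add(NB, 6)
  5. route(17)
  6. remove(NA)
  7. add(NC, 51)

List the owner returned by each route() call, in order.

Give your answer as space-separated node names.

Op 1: add NA@83 -> ring=[83:NA]
Op 2: route key 33: smallest pos >= 33 is 83 -> NA
Op 3: route key 19: smallest pos >= 19 is 83 -> NA
Op 4: add NB@6 -> ring=[6:NB,83:NA]
Op 5: route key 17: smallest pos >= 17 is 83 -> NA
Op 6: remove NA -> ring=[6:NB]
Op 7: add NC@51 -> ring=[6:NB,51:NC]

Answer: NA NA NA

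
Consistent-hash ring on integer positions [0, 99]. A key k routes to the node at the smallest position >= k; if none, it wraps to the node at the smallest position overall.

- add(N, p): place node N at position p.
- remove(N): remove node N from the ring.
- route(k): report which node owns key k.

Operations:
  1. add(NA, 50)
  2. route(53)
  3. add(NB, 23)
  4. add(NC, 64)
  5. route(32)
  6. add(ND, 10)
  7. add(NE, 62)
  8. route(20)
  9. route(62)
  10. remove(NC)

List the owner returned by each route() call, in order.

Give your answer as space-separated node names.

Answer: NA NA NB NE

Derivation:
Op 1: add NA@50 -> ring=[50:NA]
Op 2: route key 53: none >= 53, wrap to smallest pos 50 -> NA
Op 3: add NB@23 -> ring=[23:NB,50:NA]
Op 4: add NC@64 -> ring=[23:NB,50:NA,64:NC]
Op 5: route key 32: smallest pos >= 32 is 50 -> NA
Op 6: add ND@10 -> ring=[10:ND,23:NB,50:NA,64:NC]
Op 7: add NE@62 -> ring=[10:ND,23:NB,50:NA,62:NE,64:NC]
Op 8: route key 20: smallest pos >= 20 is 23 -> NB
Op 9: route key 62: smallest pos >= 62 is 62 -> NE
Op 10: remove NC -> ring=[10:ND,23:NB,50:NA,62:NE]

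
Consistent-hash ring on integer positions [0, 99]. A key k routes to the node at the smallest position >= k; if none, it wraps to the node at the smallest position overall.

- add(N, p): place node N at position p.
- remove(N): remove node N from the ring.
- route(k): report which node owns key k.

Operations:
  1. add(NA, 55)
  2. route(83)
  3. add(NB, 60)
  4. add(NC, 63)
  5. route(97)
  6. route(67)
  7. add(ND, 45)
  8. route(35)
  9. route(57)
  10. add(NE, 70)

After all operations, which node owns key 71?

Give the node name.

Op 1: add NA@55 -> ring=[55:NA]
Op 2: route key 83: none >= 83, wrap to smallest pos 55 -> NA
Op 3: add NB@60 -> ring=[55:NA,60:NB]
Op 4: add NC@63 -> ring=[55:NA,60:NB,63:NC]
Op 5: route key 97: none >= 97, wrap to smallest pos 55 -> NA
Op 6: route key 67: none >= 67, wrap to smallest pos 55 -> NA
Op 7: add ND@45 -> ring=[45:ND,55:NA,60:NB,63:NC]
Op 8: route key 35: smallest pos >= 35 is 45 -> ND
Op 9: route key 57: smallest pos >= 57 is 60 -> NB
Op 10: add NE@70 -> ring=[45:ND,55:NA,60:NB,63:NC,70:NE]
Final route key 71: none >= 71, wrap to smallest pos 45 -> ND

Answer: ND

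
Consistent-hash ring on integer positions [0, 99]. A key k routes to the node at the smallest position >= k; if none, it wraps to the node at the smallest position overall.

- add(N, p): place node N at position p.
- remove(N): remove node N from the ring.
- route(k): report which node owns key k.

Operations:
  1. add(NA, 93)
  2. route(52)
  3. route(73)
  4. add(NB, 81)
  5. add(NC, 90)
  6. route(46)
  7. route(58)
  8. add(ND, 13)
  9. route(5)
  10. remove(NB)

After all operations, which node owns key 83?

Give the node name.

Op 1: add NA@93 -> ring=[93:NA]
Op 2: route key 52: smallest pos >= 52 is 93 -> NA
Op 3: route key 73: smallest pos >= 73 is 93 -> NA
Op 4: add NB@81 -> ring=[81:NB,93:NA]
Op 5: add NC@90 -> ring=[81:NB,90:NC,93:NA]
Op 6: route key 46: smallest pos >= 46 is 81 -> NB
Op 7: route key 58: smallest pos >= 58 is 81 -> NB
Op 8: add ND@13 -> ring=[13:ND,81:NB,90:NC,93:NA]
Op 9: route key 5: smallest pos >= 5 is 13 -> ND
Op 10: remove NB -> ring=[13:ND,90:NC,93:NA]
Final route key 83: smallest pos >= 83 is 90 -> NC

Answer: NC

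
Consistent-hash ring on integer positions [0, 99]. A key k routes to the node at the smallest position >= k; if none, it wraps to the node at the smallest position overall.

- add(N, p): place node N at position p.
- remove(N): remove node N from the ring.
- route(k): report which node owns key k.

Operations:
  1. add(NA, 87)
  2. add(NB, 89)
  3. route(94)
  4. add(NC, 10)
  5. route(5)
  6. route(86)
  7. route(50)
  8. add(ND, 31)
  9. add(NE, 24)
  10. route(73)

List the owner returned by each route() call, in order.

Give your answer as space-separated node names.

Op 1: add NA@87 -> ring=[87:NA]
Op 2: add NB@89 -> ring=[87:NA,89:NB]
Op 3: route key 94: none >= 94, wrap to smallest pos 87 -> NA
Op 4: add NC@10 -> ring=[10:NC,87:NA,89:NB]
Op 5: route key 5: smallest pos >= 5 is 10 -> NC
Op 6: route key 86: smallest pos >= 86 is 87 -> NA
Op 7: route key 50: smallest pos >= 50 is 87 -> NA
Op 8: add ND@31 -> ring=[10:NC,31:ND,87:NA,89:NB]
Op 9: add NE@24 -> ring=[10:NC,24:NE,31:ND,87:NA,89:NB]
Op 10: route key 73: smallest pos >= 73 is 87 -> NA

Answer: NA NC NA NA NA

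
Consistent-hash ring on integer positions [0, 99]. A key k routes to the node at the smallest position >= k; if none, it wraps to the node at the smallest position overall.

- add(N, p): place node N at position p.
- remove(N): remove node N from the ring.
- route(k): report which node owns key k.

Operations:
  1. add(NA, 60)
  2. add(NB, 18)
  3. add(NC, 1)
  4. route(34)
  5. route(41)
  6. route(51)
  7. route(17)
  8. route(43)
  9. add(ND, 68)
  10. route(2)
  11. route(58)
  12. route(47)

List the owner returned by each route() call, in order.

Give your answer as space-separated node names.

Answer: NA NA NA NB NA NB NA NA

Derivation:
Op 1: add NA@60 -> ring=[60:NA]
Op 2: add NB@18 -> ring=[18:NB,60:NA]
Op 3: add NC@1 -> ring=[1:NC,18:NB,60:NA]
Op 4: route key 34: smallest pos >= 34 is 60 -> NA
Op 5: route key 41: smallest pos >= 41 is 60 -> NA
Op 6: route key 51: smallest pos >= 51 is 60 -> NA
Op 7: route key 17: smallest pos >= 17 is 18 -> NB
Op 8: route key 43: smallest pos >= 43 is 60 -> NA
Op 9: add ND@68 -> ring=[1:NC,18:NB,60:NA,68:ND]
Op 10: route key 2: smallest pos >= 2 is 18 -> NB
Op 11: route key 58: smallest pos >= 58 is 60 -> NA
Op 12: route key 47: smallest pos >= 47 is 60 -> NA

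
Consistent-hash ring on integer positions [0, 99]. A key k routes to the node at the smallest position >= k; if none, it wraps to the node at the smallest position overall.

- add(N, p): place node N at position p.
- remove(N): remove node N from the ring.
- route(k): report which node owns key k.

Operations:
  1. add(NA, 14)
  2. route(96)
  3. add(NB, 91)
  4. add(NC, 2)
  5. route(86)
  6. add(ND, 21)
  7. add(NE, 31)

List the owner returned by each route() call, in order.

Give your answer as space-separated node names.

Op 1: add NA@14 -> ring=[14:NA]
Op 2: route key 96: none >= 96, wrap to smallest pos 14 -> NA
Op 3: add NB@91 -> ring=[14:NA,91:NB]
Op 4: add NC@2 -> ring=[2:NC,14:NA,91:NB]
Op 5: route key 86: smallest pos >= 86 is 91 -> NB
Op 6: add ND@21 -> ring=[2:NC,14:NA,21:ND,91:NB]
Op 7: add NE@31 -> ring=[2:NC,14:NA,21:ND,31:NE,91:NB]

Answer: NA NB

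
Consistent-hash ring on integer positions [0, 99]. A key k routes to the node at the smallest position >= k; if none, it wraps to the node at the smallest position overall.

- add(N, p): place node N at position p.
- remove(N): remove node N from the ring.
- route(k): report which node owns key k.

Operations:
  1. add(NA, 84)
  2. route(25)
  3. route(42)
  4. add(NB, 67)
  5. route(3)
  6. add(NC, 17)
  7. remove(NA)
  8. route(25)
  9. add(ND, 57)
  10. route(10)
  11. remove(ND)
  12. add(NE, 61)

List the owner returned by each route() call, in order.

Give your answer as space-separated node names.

Op 1: add NA@84 -> ring=[84:NA]
Op 2: route key 25: smallest pos >= 25 is 84 -> NA
Op 3: route key 42: smallest pos >= 42 is 84 -> NA
Op 4: add NB@67 -> ring=[67:NB,84:NA]
Op 5: route key 3: smallest pos >= 3 is 67 -> NB
Op 6: add NC@17 -> ring=[17:NC,67:NB,84:NA]
Op 7: remove NA -> ring=[17:NC,67:NB]
Op 8: route key 25: smallest pos >= 25 is 67 -> NB
Op 9: add ND@57 -> ring=[17:NC,57:ND,67:NB]
Op 10: route key 10: smallest pos >= 10 is 17 -> NC
Op 11: remove ND -> ring=[17:NC,67:NB]
Op 12: add NE@61 -> ring=[17:NC,61:NE,67:NB]

Answer: NA NA NB NB NC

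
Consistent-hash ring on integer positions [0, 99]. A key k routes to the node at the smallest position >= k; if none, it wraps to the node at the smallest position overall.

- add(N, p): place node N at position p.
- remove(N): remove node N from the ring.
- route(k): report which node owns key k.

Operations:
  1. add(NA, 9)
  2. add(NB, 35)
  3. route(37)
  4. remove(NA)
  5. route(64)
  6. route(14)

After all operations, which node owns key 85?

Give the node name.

Answer: NB

Derivation:
Op 1: add NA@9 -> ring=[9:NA]
Op 2: add NB@35 -> ring=[9:NA,35:NB]
Op 3: route key 37: none >= 37, wrap to smallest pos 9 -> NA
Op 4: remove NA -> ring=[35:NB]
Op 5: route key 64: none >= 64, wrap to smallest pos 35 -> NB
Op 6: route key 14: smallest pos >= 14 is 35 -> NB
Final route key 85: none >= 85, wrap to smallest pos 35 -> NB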